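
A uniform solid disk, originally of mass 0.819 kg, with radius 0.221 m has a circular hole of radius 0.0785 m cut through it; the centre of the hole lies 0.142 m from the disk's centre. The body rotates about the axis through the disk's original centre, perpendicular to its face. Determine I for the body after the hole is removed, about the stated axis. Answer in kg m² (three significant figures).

0.0176

Unpierced body about its centre: I₀ = (1/2)MR² = (1/2)(0.819)(0.221)² = 0.02 kg m².
The removed disk has mass m = M·(r/R)² = (0.819)(0.0785/0.221)² = 0.10333 kg (same uniform areal density).
Its moment of inertia about the rotation axis (parallel-axis theorem): I_hole = (1/2)mr² + md² = (1/2)(0.10333)(0.0785)² + (0.10333)(0.142)² = 0.002402 kg m².
Treating the hole as negative mass, I = I₀ − I_hole = 0.02 − 0.002402 = 0.017598 kg m².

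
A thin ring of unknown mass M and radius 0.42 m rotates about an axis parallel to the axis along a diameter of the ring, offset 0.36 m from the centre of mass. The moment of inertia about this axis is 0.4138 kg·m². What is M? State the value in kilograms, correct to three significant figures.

1.90

I = I_cm + Md² = (1/2)MR² + Md² = M·[0.5·(0.42)² + (0.36)²] = M·0.2178.
So M = 0.4138 / 0.2178 = 1.8999 kg.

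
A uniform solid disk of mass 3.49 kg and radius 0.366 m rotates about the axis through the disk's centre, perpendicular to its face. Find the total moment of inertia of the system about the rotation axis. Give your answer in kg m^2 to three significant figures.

0.234

I_cm = (1/2)MR² = (1/2)(3.49)(0.366)² = 0.23375 kg m^2; axis through the centre, so I = 0.23375 kg m^2.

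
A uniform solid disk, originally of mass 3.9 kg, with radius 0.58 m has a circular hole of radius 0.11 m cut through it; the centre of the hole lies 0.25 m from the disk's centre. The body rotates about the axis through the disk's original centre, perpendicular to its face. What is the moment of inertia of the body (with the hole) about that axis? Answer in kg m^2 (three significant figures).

Unpierced body about its centre: I₀ = (1/2)MR² = (1/2)(3.9)(0.58)² = 0.65598 kg m^2.
The removed disk has mass m = M·(r/R)² = (3.9)(0.11/0.58)² = 0.14028 kg (same uniform areal density).
Its moment of inertia about the rotation axis (parallel-axis theorem): I_hole = (1/2)mr² + md² = (1/2)(0.14028)(0.11)² + (0.14028)(0.25)² = 0.0096162 kg m^2.
Treating the hole as negative mass, I = I₀ − I_hole = 0.65598 − 0.0096162 = 0.64636 kg m^2.

0.646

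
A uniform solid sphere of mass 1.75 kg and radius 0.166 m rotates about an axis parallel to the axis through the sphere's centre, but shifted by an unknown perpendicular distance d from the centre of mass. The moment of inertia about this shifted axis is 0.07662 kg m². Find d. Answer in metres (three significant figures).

About the centre-of-mass axis, I_cm = (2/5)MR² = (2/5)(1.75)(0.166)² = 0.019289 kg m².
Parallel axis theorem: I = I_cm + Md², so Md² = 0.07662 − 0.019289 = 0.057331 kg m².
d = √(0.057331 / 1.75) = 0.181 m.

0.181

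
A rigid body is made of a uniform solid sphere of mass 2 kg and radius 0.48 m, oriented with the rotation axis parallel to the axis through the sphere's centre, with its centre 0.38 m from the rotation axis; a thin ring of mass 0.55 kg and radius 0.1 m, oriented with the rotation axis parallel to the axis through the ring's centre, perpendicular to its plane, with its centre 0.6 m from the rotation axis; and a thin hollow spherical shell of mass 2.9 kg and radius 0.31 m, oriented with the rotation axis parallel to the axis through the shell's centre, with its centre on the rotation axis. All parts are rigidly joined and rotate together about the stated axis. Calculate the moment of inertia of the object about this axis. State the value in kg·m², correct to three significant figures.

Solid sphere: I_cm = (2/5)MR² = (2/5)(2)(0.48)² = 0.18432 kg·m²; centre at d = 0.38 m, so I = I_cm + Md² gives I = 0.18432 + (2)(0.38)² = 0.47312 kg·m².
Thin ring: I_cm = MR² = (0.55)(0.1)² = 0.0055 kg·m²; centre at d = 0.6 m, so I = I_cm + Md² gives I = 0.0055 + (0.55)(0.6)² = 0.2035 kg·m².
Spherical shell: I_cm = (2/3)MR² = (2/3)(2.9)(0.31)² = 0.18579 kg·m²; axis through the centre, so I = 0.18579 kg·m².
Total I = 0.47312 + 0.2035 + 0.18579 = 0.86241 kg·m².

0.862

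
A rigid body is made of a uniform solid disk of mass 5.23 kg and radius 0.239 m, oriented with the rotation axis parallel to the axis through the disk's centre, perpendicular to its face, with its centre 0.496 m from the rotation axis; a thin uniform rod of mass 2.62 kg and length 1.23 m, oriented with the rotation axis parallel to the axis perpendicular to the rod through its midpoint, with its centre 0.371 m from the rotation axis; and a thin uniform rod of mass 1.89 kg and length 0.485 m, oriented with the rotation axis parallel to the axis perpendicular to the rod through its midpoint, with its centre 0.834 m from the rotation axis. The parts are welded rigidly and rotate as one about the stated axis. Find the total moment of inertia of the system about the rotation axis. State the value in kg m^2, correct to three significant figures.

3.48

Solid disk: I_cm = (1/2)MR² = (1/2)(5.23)(0.239)² = 0.14937 kg m^2; centre at d = 0.496 m, so the parallel axis theorem gives I = 0.14937 + (5.23)(0.496)² = 1.436 kg m^2.
Thin rod: I_cm = (1/12)ML² = (1/12)(2.62)(1.23)² = 0.33032 kg m^2; centre at d = 0.371 m, so the parallel axis theorem gives I = 0.33032 + (2.62)(0.371)² = 0.69094 kg m^2.
Thin rod: I_cm = (1/12)ML² = (1/12)(1.89)(0.485)² = 0.037048 kg m^2; centre at d = 0.834 m, so the parallel axis theorem gives I = 0.037048 + (1.89)(0.834)² = 1.3516 kg m^2.
Total I = 1.436 + 0.69094 + 1.3516 = 3.4786 kg m^2.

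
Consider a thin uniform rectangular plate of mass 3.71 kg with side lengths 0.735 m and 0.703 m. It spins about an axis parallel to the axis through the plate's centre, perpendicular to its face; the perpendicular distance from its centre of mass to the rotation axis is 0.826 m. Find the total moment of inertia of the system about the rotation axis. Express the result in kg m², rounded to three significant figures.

I_cm = (1/12)M(a²+b²) = (1/12)(3.71)[(0.735)² + (0.703)²] = 0.31981 kg m²; centre at d = 0.826 m, so the parallel axis theorem gives I = 0.31981 + (3.71)(0.826)² = 2.8511 kg m².

2.85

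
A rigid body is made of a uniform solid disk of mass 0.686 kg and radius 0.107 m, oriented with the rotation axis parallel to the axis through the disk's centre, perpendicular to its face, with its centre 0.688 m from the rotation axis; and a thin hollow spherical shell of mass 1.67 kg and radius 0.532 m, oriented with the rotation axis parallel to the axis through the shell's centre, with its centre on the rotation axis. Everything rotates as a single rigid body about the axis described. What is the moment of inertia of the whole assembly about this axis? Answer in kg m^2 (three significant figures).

0.644

Solid disk: I_cm = (1/2)MR² = (1/2)(0.686)(0.107)² = 0.003927 kg m^2; centre at d = 0.688 m, so the parallel axis theorem gives I = 0.003927 + (0.686)(0.688)² = 0.32864 kg m^2.
Spherical shell: I_cm = (2/3)MR² = (2/3)(1.67)(0.532)² = 0.3151 kg m^2; axis through the centre, so I = 0.3151 kg m^2.
Total I = 0.32864 + 0.3151 = 0.64374 kg m^2.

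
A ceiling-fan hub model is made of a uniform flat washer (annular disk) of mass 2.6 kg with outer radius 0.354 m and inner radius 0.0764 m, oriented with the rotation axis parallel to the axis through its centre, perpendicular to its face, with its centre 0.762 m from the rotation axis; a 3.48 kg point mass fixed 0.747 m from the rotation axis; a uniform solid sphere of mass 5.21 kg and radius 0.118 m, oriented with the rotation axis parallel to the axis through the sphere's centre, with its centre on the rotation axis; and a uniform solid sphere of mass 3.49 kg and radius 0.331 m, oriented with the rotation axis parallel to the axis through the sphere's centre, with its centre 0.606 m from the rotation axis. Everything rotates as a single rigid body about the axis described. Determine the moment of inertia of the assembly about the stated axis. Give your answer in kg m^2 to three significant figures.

Annular disk: I_cm = (1/2)M(R²+r²) = (1/2)(2.6)[(0.354)² + (0.0764)²] = 0.1705 kg m^2; centre at d = 0.762 m, so I = I_cm + Md² gives I = 0.1705 + (2.6)(0.762)² = 1.6802 kg m^2.
Point mass: I_cm = 0; centre at d = 0.747 m, so I = I_cm + Md² gives I = 0 + (3.48)(0.747)² = 1.9419 kg m^2.
Solid sphere: I_cm = (2/5)MR² = (2/5)(5.21)(0.118)² = 0.029018 kg m^2; axis through the centre, so I = 0.029018 kg m^2.
Solid sphere: I_cm = (2/5)MR² = (2/5)(3.49)(0.331)² = 0.15295 kg m^2; centre at d = 0.606 m, so I = I_cm + Md² gives I = 0.15295 + (3.49)(0.606)² = 1.4346 kg m^2.
Total I = 1.6802 + 1.9419 + 0.029018 + 1.4346 = 5.0857 kg m^2.

5.09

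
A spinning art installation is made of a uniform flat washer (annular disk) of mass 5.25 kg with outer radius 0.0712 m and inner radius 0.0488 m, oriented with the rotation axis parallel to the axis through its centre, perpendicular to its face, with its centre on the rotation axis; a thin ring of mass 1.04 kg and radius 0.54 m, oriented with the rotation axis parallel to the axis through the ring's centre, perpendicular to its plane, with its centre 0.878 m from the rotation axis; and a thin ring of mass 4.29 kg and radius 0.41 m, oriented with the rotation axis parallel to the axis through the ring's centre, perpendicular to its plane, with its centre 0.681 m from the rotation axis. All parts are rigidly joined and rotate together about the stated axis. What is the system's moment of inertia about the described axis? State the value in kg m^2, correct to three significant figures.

Annular disk: I_cm = (1/2)M(R²+r²) = (1/2)(5.25)[(0.0712)² + (0.0488)²] = 0.019559 kg m^2; axis through the centre, so I = 0.019559 kg m^2.
Thin ring: I_cm = MR² = (1.04)(0.54)² = 0.30326 kg m^2; centre at d = 0.878 m, so I = I_cm + Md² gives I = 0.30326 + (1.04)(0.878)² = 1.105 kg m^2.
Thin ring: I_cm = MR² = (4.29)(0.41)² = 0.72115 kg m^2; centre at d = 0.681 m, so I = I_cm + Md² gives I = 0.72115 + (4.29)(0.681)² = 2.7107 kg m^2.
Total I = 0.019559 + 1.105 + 2.7107 = 3.8352 kg m^2.

3.84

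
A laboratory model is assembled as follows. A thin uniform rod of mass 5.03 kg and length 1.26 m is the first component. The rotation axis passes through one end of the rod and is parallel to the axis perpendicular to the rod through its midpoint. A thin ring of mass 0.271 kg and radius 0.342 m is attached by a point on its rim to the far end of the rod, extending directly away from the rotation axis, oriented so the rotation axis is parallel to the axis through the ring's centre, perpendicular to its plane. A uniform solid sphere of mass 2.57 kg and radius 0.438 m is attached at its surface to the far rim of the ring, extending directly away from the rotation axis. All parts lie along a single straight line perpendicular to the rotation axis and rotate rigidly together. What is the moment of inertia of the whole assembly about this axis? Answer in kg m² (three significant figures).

18.2

Thin rod: I_cm = (1/12)ML² = (1/12)(5.03)(1.26)² = 0.66547 kg m²; centre at d = 0.63 m, so the parallel axis theorem gives I = 0.66547 + (5.03)(0.63)² = 2.6619 kg m².
Thin ring: I_cm = MR² = (0.271)(0.342)² = 0.031697 kg m²; centre at d = 0.63 + 0.63 + 0.342 = 1.602 m, so the parallel axis theorem gives I = 0.031697 + (0.271)(1.602)² = 0.72719 kg m².
Solid sphere: I_cm = (2/5)MR² = (2/5)(2.57)(0.438)² = 0.19722 kg m²; centre at d = 0.63 + 0.63 + 0.342 + 0.342 + 0.438 = 2.382 m, so the parallel axis theorem gives I = 0.19722 + (2.57)(2.382)² = 14.779 kg m².
Total I = 2.6619 + 0.72719 + 14.779 = 18.168 kg m².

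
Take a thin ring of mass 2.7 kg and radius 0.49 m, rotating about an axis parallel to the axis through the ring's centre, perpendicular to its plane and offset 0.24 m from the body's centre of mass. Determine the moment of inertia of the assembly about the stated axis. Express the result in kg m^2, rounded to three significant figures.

I_cm = MR² = (2.7)(0.49)² = 0.64827 kg m^2; centre at d = 0.24 m, so I = I_cm + Md² gives I = 0.64827 + (2.7)(0.24)² = 0.80379 kg m^2.

0.804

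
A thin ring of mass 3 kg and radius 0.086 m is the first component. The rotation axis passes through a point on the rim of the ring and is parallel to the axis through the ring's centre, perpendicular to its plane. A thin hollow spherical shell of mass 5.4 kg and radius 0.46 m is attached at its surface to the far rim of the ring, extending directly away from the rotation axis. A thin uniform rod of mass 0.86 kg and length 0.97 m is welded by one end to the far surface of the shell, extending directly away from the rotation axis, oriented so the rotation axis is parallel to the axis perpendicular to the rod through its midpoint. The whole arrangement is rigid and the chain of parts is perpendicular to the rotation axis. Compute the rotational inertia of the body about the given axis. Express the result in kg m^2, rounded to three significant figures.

Thin ring: I_cm = MR² = (3)(0.086)² = 0.022188 kg m^2; centre at d = 0.086 m, so I = I_cm + Md² gives I = 0.022188 + (3)(0.086)² = 0.044376 kg m^2.
Spherical shell: I_cm = (2/3)MR² = (2/3)(5.4)(0.46)² = 0.76176 kg m^2; centre at d = 0.086 + 0.086 + 0.46 = 0.632 m, so I = I_cm + Md² gives I = 0.76176 + (5.4)(0.632)² = 2.9186 kg m^2.
Thin rod: I_cm = (1/12)ML² = (1/12)(0.86)(0.97)² = 0.067431 kg m^2; centre at d = 0.086 + 0.086 + 0.46 + 0.46 + 0.485 = 1.577 m, so I = I_cm + Md² gives I = 0.067431 + (0.86)(1.577)² = 2.2062 kg m^2.
Total I = 0.044376 + 2.9186 + 2.2062 = 5.1692 kg m^2.

5.17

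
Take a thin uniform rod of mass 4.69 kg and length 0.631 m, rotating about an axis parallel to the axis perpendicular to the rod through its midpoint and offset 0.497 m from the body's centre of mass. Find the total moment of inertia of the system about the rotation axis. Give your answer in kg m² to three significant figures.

1.31

I_cm = (1/12)ML² = (1/12)(4.69)(0.631)² = 0.15561 kg m²; centre at d = 0.497 m, so I = I_cm + Md² gives I = 0.15561 + (4.69)(0.497)² = 1.3141 kg m².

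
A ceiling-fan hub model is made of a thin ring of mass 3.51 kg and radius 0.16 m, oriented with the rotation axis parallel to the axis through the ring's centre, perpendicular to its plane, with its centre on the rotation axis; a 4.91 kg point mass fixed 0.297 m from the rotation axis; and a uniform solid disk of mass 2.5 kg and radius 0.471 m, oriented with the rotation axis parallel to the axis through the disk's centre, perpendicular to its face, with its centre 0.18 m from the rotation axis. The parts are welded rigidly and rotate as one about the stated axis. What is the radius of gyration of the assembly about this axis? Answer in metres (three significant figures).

0.284

Thin ring: I_cm = MR² = (3.51)(0.16)² = 0.089856 kg m²; axis through the centre, so I = 0.089856 kg m².
Point mass: I_cm = 0; centre at d = 0.297 m, so the parallel axis theorem gives I = 0 + (4.91)(0.297)² = 0.43311 kg m².
Solid disk: I_cm = (1/2)MR² = (1/2)(2.5)(0.471)² = 0.2773 kg m²; centre at d = 0.18 m, so the parallel axis theorem gives I = 0.2773 + (2.5)(0.18)² = 0.3583 kg m².
Total I = 0.88126 kg m²; total mass M = 10.92 kg.
k = √(I/M) = √(0.88126/10.92) = 0.28408 m.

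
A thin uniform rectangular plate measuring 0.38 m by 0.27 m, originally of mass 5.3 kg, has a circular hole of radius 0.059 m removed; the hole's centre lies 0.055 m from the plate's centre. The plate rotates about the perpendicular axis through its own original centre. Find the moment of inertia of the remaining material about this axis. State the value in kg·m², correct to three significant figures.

0.0933

Unpierced body about its centre: I₀ = (1/12)M(a²+b²) = (1/12)(5.3)[(0.38)² + (0.27)²] = 0.095974 kg·m².
The removed disk has mass m = M·πr²/(ab) = (5.3)·π(0.059)²/(0.38·0.27) = 0.56491 kg (same uniform areal density).
Its moment of inertia about the rotation axis (parallel-axis theorem): I_hole = (1/2)mr² + md² = (1/2)(0.56491)(0.059)² + (0.56491)(0.055)² = 0.0026921 kg·m².
Treating the hole as negative mass, I = I₀ − I_hole = 0.095974 − 0.0026921 = 0.093282 kg·m².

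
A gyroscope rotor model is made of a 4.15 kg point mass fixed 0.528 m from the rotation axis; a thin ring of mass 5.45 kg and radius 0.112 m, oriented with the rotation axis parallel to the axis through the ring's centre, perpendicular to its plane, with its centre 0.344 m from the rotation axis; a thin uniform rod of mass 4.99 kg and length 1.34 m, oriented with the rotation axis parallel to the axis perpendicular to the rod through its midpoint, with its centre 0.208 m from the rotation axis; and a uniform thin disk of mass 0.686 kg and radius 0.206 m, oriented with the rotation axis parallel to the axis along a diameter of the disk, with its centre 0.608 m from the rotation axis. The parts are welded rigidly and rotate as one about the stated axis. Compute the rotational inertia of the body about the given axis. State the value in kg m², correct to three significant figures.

Point mass: I_cm = 0; centre at d = 0.528 m, so the parallel axis theorem gives I = 0 + (4.15)(0.528)² = 1.157 kg m².
Thin ring: I_cm = MR² = (5.45)(0.112)² = 0.068365 kg m²; centre at d = 0.344 m, so the parallel axis theorem gives I = 0.068365 + (5.45)(0.344)² = 0.7133 kg m².
Thin rod: I_cm = (1/12)ML² = (1/12)(4.99)(1.34)² = 0.74667 kg m²; centre at d = 0.208 m, so the parallel axis theorem gives I = 0.74667 + (4.99)(0.208)² = 0.96256 kg m².
Thin disk: I_cm = (1/4)MR² = (1/4)(0.686)(0.206)² = 0.0072778 kg m²; centre at d = 0.608 m, so the parallel axis theorem gives I = 0.0072778 + (0.686)(0.608)² = 0.26087 kg m².
Total I = 1.157 + 0.7133 + 0.96256 + 0.26087 = 3.0937 kg m².

3.09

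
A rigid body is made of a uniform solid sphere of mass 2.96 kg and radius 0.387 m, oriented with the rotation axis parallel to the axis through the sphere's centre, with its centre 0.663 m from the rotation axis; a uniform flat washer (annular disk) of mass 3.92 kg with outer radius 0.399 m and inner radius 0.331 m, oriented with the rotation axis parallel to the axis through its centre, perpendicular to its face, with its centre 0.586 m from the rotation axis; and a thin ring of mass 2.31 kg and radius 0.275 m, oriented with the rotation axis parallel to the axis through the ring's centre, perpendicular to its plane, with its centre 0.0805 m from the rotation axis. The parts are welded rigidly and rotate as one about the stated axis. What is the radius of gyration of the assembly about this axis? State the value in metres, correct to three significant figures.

Solid sphere: I_cm = (2/5)MR² = (2/5)(2.96)(0.387)² = 0.17733 kg·m²; centre at d = 0.663 m, so I = I_cm + Md² gives I = 0.17733 + (2.96)(0.663)² = 1.4785 kg·m².
Annular disk: I_cm = (1/2)M(R²+r²) = (1/2)(3.92)[(0.399)² + (0.331)²] = 0.52677 kg·m²; centre at d = 0.586 m, so I = I_cm + Md² gives I = 0.52677 + (3.92)(0.586)² = 1.8729 kg·m².
Thin ring: I_cm = MR² = (2.31)(0.275)² = 0.17469 kg·m²; centre at d = 0.0805 m, so I = I_cm + Md² gives I = 0.17469 + (2.31)(0.0805)² = 0.18966 kg·m².
Total I = 3.541 kg·m²; total mass M = 9.19 kg.
k = √(I/M) = √(3.541/9.19) = 0.62073 m.

0.621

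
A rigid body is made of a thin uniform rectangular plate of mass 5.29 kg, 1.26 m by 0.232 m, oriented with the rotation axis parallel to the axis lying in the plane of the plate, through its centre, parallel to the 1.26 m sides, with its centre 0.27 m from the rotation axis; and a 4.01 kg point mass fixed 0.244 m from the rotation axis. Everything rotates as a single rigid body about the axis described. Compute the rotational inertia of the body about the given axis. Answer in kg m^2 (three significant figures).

0.648

Rectangular plate: I_cm = (1/12)Mb² = (1/12)(5.29)(0.232)² = 0.023727 kg m^2; centre at d = 0.27 m, so I = I_cm + Md² gives I = 0.023727 + (5.29)(0.27)² = 0.40937 kg m^2.
Point mass: I_cm = 0; centre at d = 0.244 m, so I = I_cm + Md² gives I = 0 + (4.01)(0.244)² = 0.23874 kg m^2.
Total I = 0.40937 + 0.23874 = 0.64811 kg m^2.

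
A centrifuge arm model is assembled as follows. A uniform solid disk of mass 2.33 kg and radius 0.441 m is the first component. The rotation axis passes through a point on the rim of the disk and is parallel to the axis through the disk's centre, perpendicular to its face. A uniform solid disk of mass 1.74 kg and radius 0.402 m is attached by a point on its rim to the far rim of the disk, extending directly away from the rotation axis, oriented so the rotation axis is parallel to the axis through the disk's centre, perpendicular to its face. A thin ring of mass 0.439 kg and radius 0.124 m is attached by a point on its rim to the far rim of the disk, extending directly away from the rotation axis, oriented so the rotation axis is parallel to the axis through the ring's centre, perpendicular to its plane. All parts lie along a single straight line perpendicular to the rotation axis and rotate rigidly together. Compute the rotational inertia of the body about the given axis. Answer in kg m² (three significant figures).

Solid disk: I_cm = (1/2)MR² = (1/2)(2.33)(0.441)² = 0.22657 kg m²; centre at d = 0.441 m, so the parallel axis theorem gives I = 0.22657 + (2.33)(0.441)² = 0.67971 kg m².
Solid disk: I_cm = (1/2)MR² = (1/2)(1.74)(0.402)² = 0.1406 kg m²; centre at d = 0.441 + 0.441 + 0.402 = 1.284 m, so the parallel axis theorem gives I = 0.1406 + (1.74)(1.284)² = 3.0093 kg m².
Thin ring: I_cm = MR² = (0.439)(0.124)² = 0.0067501 kg m²; centre at d = 0.441 + 0.441 + 0.402 + 0.402 + 0.124 = 1.81 m, so the parallel axis theorem gives I = 0.0067501 + (0.439)(1.81)² = 1.445 kg m².
Total I = 0.67971 + 3.0093 + 1.445 = 5.1339 kg m².

5.13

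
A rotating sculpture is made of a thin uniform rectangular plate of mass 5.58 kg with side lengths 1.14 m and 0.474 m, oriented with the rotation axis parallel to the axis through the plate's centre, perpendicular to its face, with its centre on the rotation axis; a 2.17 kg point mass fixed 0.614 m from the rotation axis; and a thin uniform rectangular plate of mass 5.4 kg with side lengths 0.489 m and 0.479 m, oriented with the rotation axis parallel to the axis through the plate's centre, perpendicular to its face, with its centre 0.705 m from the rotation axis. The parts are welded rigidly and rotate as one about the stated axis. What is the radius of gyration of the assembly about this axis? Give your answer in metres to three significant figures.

Rectangular plate: I_cm = (1/12)M(a²+b²) = (1/12)(5.58)[(1.14)² + (0.474)²] = 0.70879 kg m^2; axis through the centre, so I = 0.70879 kg m^2.
Point mass: I_cm = 0; centre at d = 0.614 m, so the parallel axis theorem gives I = 0 + (2.17)(0.614)² = 0.81808 kg m^2.
Rectangular plate: I_cm = (1/12)M(a²+b²) = (1/12)(5.4)[(0.489)² + (0.479)²] = 0.21085 kg m^2; centre at d = 0.705 m, so the parallel axis theorem gives I = 0.21085 + (5.4)(0.705)² = 2.8948 kg m^2.
Total I = 4.4217 kg m^2; total mass M = 13.15 kg.
k = √(I/M) = √(4.4217/13.15) = 0.57987 m.

0.580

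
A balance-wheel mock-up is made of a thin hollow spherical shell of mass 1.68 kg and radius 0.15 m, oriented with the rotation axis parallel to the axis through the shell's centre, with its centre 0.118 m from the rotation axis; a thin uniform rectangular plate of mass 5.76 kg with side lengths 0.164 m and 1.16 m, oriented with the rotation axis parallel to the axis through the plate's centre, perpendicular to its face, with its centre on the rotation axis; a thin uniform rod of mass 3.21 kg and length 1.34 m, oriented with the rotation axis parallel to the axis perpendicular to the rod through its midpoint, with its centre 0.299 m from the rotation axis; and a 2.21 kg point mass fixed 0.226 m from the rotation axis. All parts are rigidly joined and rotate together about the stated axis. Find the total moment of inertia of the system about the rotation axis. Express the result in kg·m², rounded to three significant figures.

Spherical shell: I_cm = (2/3)MR² = (2/3)(1.68)(0.15)² = 0.0252 kg·m²; centre at d = 0.118 m, so I = I_cm + Md² gives I = 0.0252 + (1.68)(0.118)² = 0.048592 kg·m².
Rectangular plate: I_cm = (1/12)M(a²+b²) = (1/12)(5.76)[(0.164)² + (1.16)²] = 0.6588 kg·m²; axis through the centre, so I = 0.6588 kg·m².
Thin rod: I_cm = (1/12)ML² = (1/12)(3.21)(1.34)² = 0.48032 kg·m²; centre at d = 0.299 m, so I = I_cm + Md² gives I = 0.48032 + (3.21)(0.299)² = 0.7673 kg·m².
Point mass: I_cm = 0; centre at d = 0.226 m, so I = I_cm + Md² gives I = 0 + (2.21)(0.226)² = 0.11288 kg·m².
Total I = 0.048592 + 0.6588 + 0.7673 + 0.11288 = 1.5876 kg·m².

1.59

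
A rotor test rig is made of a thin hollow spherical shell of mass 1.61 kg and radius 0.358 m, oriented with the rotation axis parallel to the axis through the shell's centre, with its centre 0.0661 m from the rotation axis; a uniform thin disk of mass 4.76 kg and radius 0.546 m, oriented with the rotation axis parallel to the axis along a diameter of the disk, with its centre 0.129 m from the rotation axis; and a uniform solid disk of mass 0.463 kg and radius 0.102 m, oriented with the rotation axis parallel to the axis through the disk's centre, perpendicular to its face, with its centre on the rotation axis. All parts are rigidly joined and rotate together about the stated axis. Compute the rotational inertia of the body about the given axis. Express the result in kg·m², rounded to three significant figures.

0.581

Spherical shell: I_cm = (2/3)MR² = (2/3)(1.61)(0.358)² = 0.13756 kg·m²; centre at d = 0.0661 m, so I = I_cm + Md² gives I = 0.13756 + (1.61)(0.0661)² = 0.1446 kg·m².
Thin disk: I_cm = (1/4)MR² = (1/4)(4.76)(0.546)² = 0.35476 kg·m²; centre at d = 0.129 m, so I = I_cm + Md² gives I = 0.35476 + (4.76)(0.129)² = 0.43397 kg·m².
Solid disk: I_cm = (1/2)MR² = (1/2)(0.463)(0.102)² = 0.0024085 kg·m²; axis through the centre, so I = 0.0024085 kg·m².
Total I = 0.1446 + 0.43397 + 0.0024085 = 0.58097 kg·m².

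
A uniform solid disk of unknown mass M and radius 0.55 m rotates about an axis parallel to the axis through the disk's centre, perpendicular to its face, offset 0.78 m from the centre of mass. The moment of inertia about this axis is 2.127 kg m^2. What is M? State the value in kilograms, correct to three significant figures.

I = I_cm + Md² = (1/2)MR² + Md² = M·[0.5·(0.55)² + (0.78)²] = M·0.75965.
So M = 2.127 / 0.75965 = 2.8 kg.

2.80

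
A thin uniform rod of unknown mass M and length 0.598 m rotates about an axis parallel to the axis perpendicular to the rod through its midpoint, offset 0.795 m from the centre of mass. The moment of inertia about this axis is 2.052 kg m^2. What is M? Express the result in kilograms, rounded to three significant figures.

3.10

I = I_cm + Md² = (1/12)ML² + Md² = M·[0.0833333·(0.598)² + (0.795)²] = M·0.66183.
So M = 2.052 / 0.66183 = 3.1005 kg.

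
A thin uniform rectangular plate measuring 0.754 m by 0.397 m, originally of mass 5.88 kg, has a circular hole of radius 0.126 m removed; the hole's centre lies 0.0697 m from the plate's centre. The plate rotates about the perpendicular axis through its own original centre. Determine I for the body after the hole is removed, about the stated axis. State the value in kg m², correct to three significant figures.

0.343

Unpierced body about its centre: I₀ = (1/12)M(a²+b²) = (1/12)(5.88)[(0.754)² + (0.397)²] = 0.3558 kg m².
The removed disk has mass m = M·πr²/(ab) = (5.88)·π(0.126)²/(0.754·0.397) = 0.97973 kg (same uniform areal density).
Its moment of inertia about the rotation axis (parallel-axis theorem): I_hole = (1/2)mr² + md² = (1/2)(0.97973)(0.126)² + (0.97973)(0.0697)² = 0.012537 kg m².
Treating the hole as negative mass, I = I₀ − I_hole = 0.3558 − 0.012537 = 0.34326 kg m².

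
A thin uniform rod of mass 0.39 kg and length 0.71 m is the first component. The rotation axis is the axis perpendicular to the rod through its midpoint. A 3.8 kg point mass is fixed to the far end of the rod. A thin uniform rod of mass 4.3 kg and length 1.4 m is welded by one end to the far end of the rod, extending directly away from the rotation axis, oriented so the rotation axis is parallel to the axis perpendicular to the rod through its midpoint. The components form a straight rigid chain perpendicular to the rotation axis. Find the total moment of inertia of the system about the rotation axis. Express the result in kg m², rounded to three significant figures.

5.98

Thin rod: I_cm = (1/12)ML² = (1/12)(0.39)(0.71)² = 0.016383 kg m²; axis through the centre, so I = 0.016383 kg m².
Point mass: I_cm = 0; centre at d = 0.355 m, so I = I_cm + Md² gives I = 0 + (3.8)(0.355)² = 0.47889 kg m².
Thin rod: I_cm = (1/12)ML² = (1/12)(4.3)(1.4)² = 0.70233 kg m²; centre at d = 0.355 + 0.7 = 1.055 m, so I = I_cm + Md² gives I = 0.70233 + (4.3)(1.055)² = 5.4883 kg m².
Total I = 0.016383 + 0.47889 + 5.4883 = 5.9836 kg m².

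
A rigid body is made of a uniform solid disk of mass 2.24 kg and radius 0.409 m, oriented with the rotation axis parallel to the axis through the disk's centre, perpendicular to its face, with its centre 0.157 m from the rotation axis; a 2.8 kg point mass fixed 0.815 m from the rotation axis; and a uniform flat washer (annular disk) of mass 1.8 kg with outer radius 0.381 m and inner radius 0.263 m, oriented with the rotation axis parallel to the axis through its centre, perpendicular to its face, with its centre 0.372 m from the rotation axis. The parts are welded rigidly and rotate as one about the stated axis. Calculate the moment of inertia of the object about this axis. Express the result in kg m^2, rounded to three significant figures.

Solid disk: I_cm = (1/2)MR² = (1/2)(2.24)(0.409)² = 0.18735 kg m^2; centre at d = 0.157 m, so I = I_cm + Md² gives I = 0.18735 + (2.24)(0.157)² = 0.24257 kg m^2.
Point mass: I_cm = 0; centre at d = 0.815 m, so I = I_cm + Md² gives I = 0 + (2.8)(0.815)² = 1.8598 kg m^2.
Annular disk: I_cm = (1/2)M(R²+r²) = (1/2)(1.8)[(0.381)² + (0.263)²] = 0.1929 kg m^2; centre at d = 0.372 m, so I = I_cm + Md² gives I = 0.1929 + (1.8)(0.372)² = 0.44199 kg m^2.
Total I = 0.24257 + 1.8598 + 0.44199 = 2.5444 kg m^2.

2.54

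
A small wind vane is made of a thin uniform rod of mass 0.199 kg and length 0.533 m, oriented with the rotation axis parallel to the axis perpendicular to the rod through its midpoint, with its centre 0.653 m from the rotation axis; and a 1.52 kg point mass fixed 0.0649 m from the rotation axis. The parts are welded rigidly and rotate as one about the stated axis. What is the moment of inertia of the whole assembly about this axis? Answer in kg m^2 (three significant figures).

0.0960

Thin rod: I_cm = (1/12)ML² = (1/12)(0.199)(0.533)² = 0.0047111 kg m^2; centre at d = 0.653 m, so I = I_cm + Md² gives I = 0.0047111 + (0.199)(0.653)² = 0.089567 kg m^2.
Point mass: I_cm = 0; centre at d = 0.0649 m, so I = I_cm + Md² gives I = 0 + (1.52)(0.0649)² = 0.0064023 kg m^2.
Total I = 0.089567 + 0.0064023 = 0.095969 kg m^2.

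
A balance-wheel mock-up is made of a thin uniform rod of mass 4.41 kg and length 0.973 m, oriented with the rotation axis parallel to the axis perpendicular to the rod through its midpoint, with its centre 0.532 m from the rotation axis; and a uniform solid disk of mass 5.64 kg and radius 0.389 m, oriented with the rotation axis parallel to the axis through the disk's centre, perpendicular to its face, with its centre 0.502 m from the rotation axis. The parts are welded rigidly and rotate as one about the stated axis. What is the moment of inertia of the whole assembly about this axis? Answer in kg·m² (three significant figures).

3.44

Thin rod: I_cm = (1/12)ML² = (1/12)(4.41)(0.973)² = 0.34792 kg·m²; centre at d = 0.532 m, so I = I_cm + Md² gives I = 0.34792 + (4.41)(0.532)² = 1.5961 kg·m².
Solid disk: I_cm = (1/2)MR² = (1/2)(5.64)(0.389)² = 0.42673 kg·m²; centre at d = 0.502 m, so I = I_cm + Md² gives I = 0.42673 + (5.64)(0.502)² = 1.848 kg·m².
Total I = 1.5961 + 1.848 = 3.4441 kg·m².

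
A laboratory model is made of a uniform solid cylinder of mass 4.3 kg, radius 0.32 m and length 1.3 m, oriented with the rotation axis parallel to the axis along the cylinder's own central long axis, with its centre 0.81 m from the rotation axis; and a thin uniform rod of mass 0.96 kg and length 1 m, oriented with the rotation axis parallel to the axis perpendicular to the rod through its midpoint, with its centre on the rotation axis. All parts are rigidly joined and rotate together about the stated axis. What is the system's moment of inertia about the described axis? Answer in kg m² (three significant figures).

Solid cylinder: I_cm = (1/2)MR² = (1/2)(4.3)(0.32)² = 0.22016 kg m²; centre at d = 0.81 m, so the parallel axis theorem gives I = 0.22016 + (4.3)(0.81)² = 3.0414 kg m².
Thin rod: I_cm = (1/12)ML² = (1/12)(0.96)(1)² = 0.08 kg m²; axis through the centre, so I = 0.08 kg m².
Total I = 3.0414 + 0.08 = 3.1214 kg m².

3.12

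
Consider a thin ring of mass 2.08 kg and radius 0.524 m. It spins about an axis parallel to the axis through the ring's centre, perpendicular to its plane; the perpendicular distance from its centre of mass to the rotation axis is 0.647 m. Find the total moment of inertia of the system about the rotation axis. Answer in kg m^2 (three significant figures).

1.44

I_cm = MR² = (2.08)(0.524)² = 0.57112 kg m^2; centre at d = 0.647 m, so I = I_cm + Md² gives I = 0.57112 + (2.08)(0.647)² = 1.4418 kg m^2.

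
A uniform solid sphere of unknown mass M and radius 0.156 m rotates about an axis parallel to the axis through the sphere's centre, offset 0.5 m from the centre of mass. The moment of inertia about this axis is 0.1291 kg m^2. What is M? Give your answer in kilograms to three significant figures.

I = I_cm + Md² = (2/5)MR² + Md² = M·[0.4·(0.156)² + (0.5)²] = M·0.25973.
So M = 0.1291 / 0.25973 = 0.49705 kg.

0.497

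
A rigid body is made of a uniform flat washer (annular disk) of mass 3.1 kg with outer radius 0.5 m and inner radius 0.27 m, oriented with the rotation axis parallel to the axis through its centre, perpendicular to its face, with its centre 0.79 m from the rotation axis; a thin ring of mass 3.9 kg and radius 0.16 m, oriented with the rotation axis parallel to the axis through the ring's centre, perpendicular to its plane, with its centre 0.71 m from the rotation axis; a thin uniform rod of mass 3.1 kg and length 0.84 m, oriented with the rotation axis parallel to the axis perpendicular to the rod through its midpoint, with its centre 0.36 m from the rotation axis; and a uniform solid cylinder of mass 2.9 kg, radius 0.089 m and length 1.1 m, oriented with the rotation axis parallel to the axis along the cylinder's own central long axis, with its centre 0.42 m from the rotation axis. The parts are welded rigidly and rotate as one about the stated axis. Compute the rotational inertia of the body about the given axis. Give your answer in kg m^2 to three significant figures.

5.61

Annular disk: I_cm = (1/2)M(R²+r²) = (1/2)(3.1)[(0.5)² + (0.27)²] = 0.5005 kg m^2; centre at d = 0.79 m, so the parallel axis theorem gives I = 0.5005 + (3.1)(0.79)² = 2.4352 kg m^2.
Thin ring: I_cm = MR² = (3.9)(0.16)² = 0.09984 kg m^2; centre at d = 0.71 m, so the parallel axis theorem gives I = 0.09984 + (3.9)(0.71)² = 2.0658 kg m^2.
Thin rod: I_cm = (1/12)ML² = (1/12)(3.1)(0.84)² = 0.18228 kg m^2; centre at d = 0.36 m, so the parallel axis theorem gives I = 0.18228 + (3.1)(0.36)² = 0.58404 kg m^2.
Solid cylinder: I_cm = (1/2)MR² = (1/2)(2.9)(0.089)² = 0.011485 kg m^2; centre at d = 0.42 m, so the parallel axis theorem gives I = 0.011485 + (2.9)(0.42)² = 0.52305 kg m^2.
Total I = 2.4352 + 2.0658 + 0.58404 + 0.52305 = 5.6081 kg m^2.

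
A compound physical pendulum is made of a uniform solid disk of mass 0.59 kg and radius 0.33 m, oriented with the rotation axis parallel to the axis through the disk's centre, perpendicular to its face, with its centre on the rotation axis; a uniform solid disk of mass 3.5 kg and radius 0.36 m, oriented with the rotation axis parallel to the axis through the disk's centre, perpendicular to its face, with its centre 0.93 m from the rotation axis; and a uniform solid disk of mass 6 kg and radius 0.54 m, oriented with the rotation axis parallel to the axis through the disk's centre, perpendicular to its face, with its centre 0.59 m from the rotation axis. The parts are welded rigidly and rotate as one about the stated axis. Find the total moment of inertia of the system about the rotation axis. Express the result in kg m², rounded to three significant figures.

Solid disk: I_cm = (1/2)MR² = (1/2)(0.59)(0.33)² = 0.032126 kg m²; axis through the centre, so I = 0.032126 kg m².
Solid disk: I_cm = (1/2)MR² = (1/2)(3.5)(0.36)² = 0.2268 kg m²; centre at d = 0.93 m, so the parallel axis theorem gives I = 0.2268 + (3.5)(0.93)² = 3.254 kg m².
Solid disk: I_cm = (1/2)MR² = (1/2)(6)(0.54)² = 0.8748 kg m²; centre at d = 0.59 m, so the parallel axis theorem gives I = 0.8748 + (6)(0.59)² = 2.9634 kg m².
Total I = 0.032126 + 3.254 + 2.9634 = 6.2495 kg m².

6.25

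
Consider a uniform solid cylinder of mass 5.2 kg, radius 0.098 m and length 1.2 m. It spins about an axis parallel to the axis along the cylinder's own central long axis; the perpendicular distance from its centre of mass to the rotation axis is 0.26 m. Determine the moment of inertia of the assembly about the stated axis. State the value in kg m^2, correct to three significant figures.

I_cm = (1/2)MR² = (1/2)(5.2)(0.098)² = 0.02497 kg m^2; centre at d = 0.26 m, so the parallel axis theorem gives I = 0.02497 + (5.2)(0.26)² = 0.37649 kg m^2.

0.376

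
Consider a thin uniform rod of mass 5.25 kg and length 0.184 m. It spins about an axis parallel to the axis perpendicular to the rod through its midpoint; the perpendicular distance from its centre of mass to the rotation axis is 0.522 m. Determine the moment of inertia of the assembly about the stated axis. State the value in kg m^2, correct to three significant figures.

I_cm = (1/12)ML² = (1/12)(5.25)(0.184)² = 0.014812 kg m^2; centre at d = 0.522 m, so the parallel axis theorem gives I = 0.014812 + (5.25)(0.522)² = 1.4454 kg m^2.

1.45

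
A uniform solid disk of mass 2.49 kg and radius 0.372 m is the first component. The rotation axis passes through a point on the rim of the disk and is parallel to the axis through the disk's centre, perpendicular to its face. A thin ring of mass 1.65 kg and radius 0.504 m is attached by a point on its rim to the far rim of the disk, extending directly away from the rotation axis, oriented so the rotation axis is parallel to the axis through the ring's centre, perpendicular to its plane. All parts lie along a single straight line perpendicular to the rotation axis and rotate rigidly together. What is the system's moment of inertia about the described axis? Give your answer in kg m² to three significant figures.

Solid disk: I_cm = (1/2)MR² = (1/2)(2.49)(0.372)² = 0.17229 kg m²; centre at d = 0.372 m, so the parallel axis theorem gives I = 0.17229 + (2.49)(0.372)² = 0.51686 kg m².
Thin ring: I_cm = MR² = (1.65)(0.504)² = 0.41913 kg m²; centre at d = 0.372 + 0.372 + 0.504 = 1.248 m, so the parallel axis theorem gives I = 0.41913 + (1.65)(1.248)² = 2.989 kg m².
Total I = 0.51686 + 2.989 = 3.5059 kg m².

3.51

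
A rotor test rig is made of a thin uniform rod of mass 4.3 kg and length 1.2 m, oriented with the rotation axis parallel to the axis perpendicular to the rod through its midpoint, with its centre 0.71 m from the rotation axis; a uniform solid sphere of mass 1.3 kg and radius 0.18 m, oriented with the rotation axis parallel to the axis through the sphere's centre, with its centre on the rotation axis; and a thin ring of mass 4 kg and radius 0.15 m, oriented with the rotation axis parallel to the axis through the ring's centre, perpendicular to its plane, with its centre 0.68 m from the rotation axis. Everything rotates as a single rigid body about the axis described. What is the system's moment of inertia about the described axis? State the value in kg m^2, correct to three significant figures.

4.64

Thin rod: I_cm = (1/12)ML² = (1/12)(4.3)(1.2)² = 0.516 kg m^2; centre at d = 0.71 m, so I = I_cm + Md² gives I = 0.516 + (4.3)(0.71)² = 2.6836 kg m^2.
Solid sphere: I_cm = (2/5)MR² = (2/5)(1.3)(0.18)² = 0.016848 kg m^2; axis through the centre, so I = 0.016848 kg m^2.
Thin ring: I_cm = MR² = (4)(0.15)² = 0.09 kg m^2; centre at d = 0.68 m, so I = I_cm + Md² gives I = 0.09 + (4)(0.68)² = 1.9396 kg m^2.
Total I = 2.6836 + 0.016848 + 1.9396 = 4.6401 kg m^2.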